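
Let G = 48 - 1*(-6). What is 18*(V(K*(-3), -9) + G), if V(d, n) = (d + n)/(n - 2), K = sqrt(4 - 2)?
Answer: 10854/11 + 54*sqrt(2)/11 ≈ 993.67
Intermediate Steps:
K = sqrt(2) ≈ 1.4142
G = 54 (G = 48 + 6 = 54)
V(d, n) = (d + n)/(-2 + n)
18*(V(K*(-3), -9) + G) = 18*((sqrt(2)*(-3) - 9)/(-2 - 9) + 54) = 18*((-3*sqrt(2) - 9)/(-11) + 54) = 18*(-(-9 - 3*sqrt(2))/11 + 54) = 18*((9/11 + 3*sqrt(2)/11) + 54) = 18*(603/11 + 3*sqrt(2)/11) = 10854/11 + 54*sqrt(2)/11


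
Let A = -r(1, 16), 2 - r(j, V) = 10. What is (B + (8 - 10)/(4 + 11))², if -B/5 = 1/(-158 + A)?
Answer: 1/100 ≈ 0.010000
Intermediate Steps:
r(j, V) = -8 (r(j, V) = 2 - 1*10 = 2 - 10 = -8)
A = 8 (A = -1*(-8) = 8)
B = 1/30 (B = -5/(-158 + 8) = -5/(-150) = -5*(-1/150) = 1/30 ≈ 0.033333)
(B + (8 - 10)/(4 + 11))² = (1/30 + (8 - 10)/(4 + 11))² = (1/30 - 2/15)² = (-⅒)² = 1/100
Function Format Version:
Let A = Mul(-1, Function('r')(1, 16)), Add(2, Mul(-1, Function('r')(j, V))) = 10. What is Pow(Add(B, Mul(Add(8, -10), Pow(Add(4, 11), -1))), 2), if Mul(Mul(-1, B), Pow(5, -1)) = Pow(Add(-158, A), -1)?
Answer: Rational(1, 100) ≈ 0.010000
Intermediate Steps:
Function('r')(j, V) = -8 (Function('r')(j, V) = Add(2, Mul(-1, 10)) = Add(2, -10) = -8)
A = 8 (A = Mul(-1, -8) = 8)
B = Rational(1, 30) (B = Mul(-5, Pow(Add(-158, 8), -1)) = Mul(-5, Pow(-150, -1)) = Mul(-5, Rational(-1, 150)) = Rational(1, 30) ≈ 0.033333)
Pow(Add(B, Mul(Add(8, -10), Pow(Add(4, 11), -1))), 2) = Pow(Add(Rational(1, 30), Mul(Add(8, -10), Pow(Add(4, 11), -1))), 2) = Pow(Add(Rational(1, 30), Mul(-2, Pow(15, -1))), 2) = Pow(Add(Rational(1, 30), Mul(-2, Rational(1, 15))), 2) = Pow(Add(Rational(1, 30), Rational(-2, 15)), 2) = Pow(Rational(-1, 10), 2) = Rational(1, 100)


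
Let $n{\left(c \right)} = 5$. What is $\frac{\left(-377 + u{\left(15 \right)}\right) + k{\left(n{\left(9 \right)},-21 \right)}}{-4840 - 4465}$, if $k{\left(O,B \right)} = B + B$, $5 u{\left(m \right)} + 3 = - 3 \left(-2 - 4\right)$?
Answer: $\frac{416}{9305} \approx 0.044707$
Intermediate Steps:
$u{\left(m \right)} = 3$ ($u{\left(m \right)} = - \frac{3}{5} + \frac{\left(-3\right) \left(-2 - 4\right)}{5} = - \frac{3}{5} + \frac{\left(-3\right) \left(-6\right)}{5} = - \frac{3}{5} + \frac{1}{5} \cdot 18 = - \frac{3}{5} + \frac{18}{5} = 3$)
$k{\left(O,B \right)} = 2 B$
$\frac{\left(-377 + u{\left(15 \right)}\right) + k{\left(n{\left(9 \right)},-21 \right)}}{-4840 - 4465} = \frac{\left(-377 + 3\right) + 2 \left(-21\right)}{-4840 - 4465} = \frac{-374 - 42}{-9305} = \left(-416\right) \left(- \frac{1}{9305}\right) = \frac{416}{9305}$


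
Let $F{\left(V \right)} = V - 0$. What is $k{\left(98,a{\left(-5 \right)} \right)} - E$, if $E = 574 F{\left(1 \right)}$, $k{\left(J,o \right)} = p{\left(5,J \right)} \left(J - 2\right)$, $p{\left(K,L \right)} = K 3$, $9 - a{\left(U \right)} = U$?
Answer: $866$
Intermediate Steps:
$a{\left(U \right)} = 9 - U$
$p{\left(K,L \right)} = 3 K$
$F{\left(V \right)} = V$ ($F{\left(V \right)} = V + 0 = V$)
$k{\left(J,o \right)} = -30 + 15 J$ ($k{\left(J,o \right)} = 3 \cdot 5 \left(J - 2\right) = 15 \left(-2 + J\right) = -30 + 15 J$)
$E = 574$ ($E = 574 \cdot 1 = 574$)
$k{\left(98,a{\left(-5 \right)} \right)} - E = \left(-30 + 15 \cdot 98\right) - 574 = \left(-30 + 1470\right) - 574 = 1440 - 574 = 866$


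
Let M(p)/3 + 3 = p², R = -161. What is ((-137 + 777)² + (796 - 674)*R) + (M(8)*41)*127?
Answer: 1342839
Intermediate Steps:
M(p) = -9 + 3*p²
((-137 + 777)² + (796 - 674)*R) + (M(8)*41)*127 = ((-137 + 777)² + (796 - 674)*(-161)) + ((-9 + 3*8²)*41)*127 = (640² + 122*(-161)) + ((-9 + 3*64)*41)*127 = (409600 - 19642) + ((-9 + 192)*41)*127 = 389958 + (183*41)*127 = 389958 + 7503*127 = 389958 + 952881 = 1342839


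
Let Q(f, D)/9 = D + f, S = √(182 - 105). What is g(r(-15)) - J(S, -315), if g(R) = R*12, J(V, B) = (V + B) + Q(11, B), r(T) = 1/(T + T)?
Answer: 15253/5 - √77 ≈ 3041.8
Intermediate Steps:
r(T) = 1/(2*T)
S = √77 ≈ 8.7750
Q(f, D) = 9*D + 9*f (Q(f, D) = 9*(D + f) = 9*D + 9*f)
J(V, B) = 99 + V + 10*B (J(V, B) = (V + B) + (9*B + 9*11) = (B + V) + (9*B + 99) = (B + V) + (99 + 9*B) = 99 + V + 10*B)
g(R) = 12*R
g(r(-15)) - J(S, -315) = 12*((½)/(-15)) - (99 + √77 + 10*(-315)) = 12*((½)*(-1/15)) - (99 + √77 - 3150) = 12*(-1/30) - (-3051 + √77) = -⅖ + (3051 - √77) = 15253/5 - √77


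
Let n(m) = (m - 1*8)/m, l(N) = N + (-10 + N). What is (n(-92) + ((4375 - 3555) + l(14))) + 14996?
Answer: 364207/23 ≈ 15835.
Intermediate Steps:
l(N) = -10 + 2*N
n(m) = (-8 + m)/m (n(m) = (m - 8)/m = (-8 + m)/m)
(n(-92) + ((4375 - 3555) + l(14))) + 14996 = ((-8 - 92)/(-92) + ((4375 - 3555) + (-10 + 2*14))) + 14996 = (-1/92*(-100) + (820 + (-10 + 28))) + 14996 = (25/23 + (820 + 18)) + 14996 = (25/23 + 838) + 14996 = 19299/23 + 14996 = 364207/23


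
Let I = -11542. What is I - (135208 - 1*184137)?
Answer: 37387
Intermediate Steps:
I - (135208 - 1*184137) = -11542 - (135208 - 1*184137) = -11542 - (135208 - 184137) = -11542 - 1*(-48929) = -11542 + 48929 = 37387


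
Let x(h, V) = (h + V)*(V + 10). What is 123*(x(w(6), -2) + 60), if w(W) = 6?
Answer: 11316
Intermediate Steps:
x(h, V) = (10 + V)*(V + h) (x(h, V) = (V + h)*(10 + V) = (10 + V)*(V + h))
123*(x(w(6), -2) + 60) = 123*(((-2)² + 10*(-2) + 10*6 - 2*6) + 60) = 123*((4 - 20 + 60 - 12) + 60) = 123*(32 + 60) = 123*92 = 11316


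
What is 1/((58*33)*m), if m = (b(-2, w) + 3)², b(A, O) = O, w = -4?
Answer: 1/1914 ≈ 0.00052247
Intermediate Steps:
m = 1 (m = (-4 + 3)² = (-1)² = 1)
1/((58*33)*m) = 1/((58*33)*1) = 1/(1914*1) = 1/1914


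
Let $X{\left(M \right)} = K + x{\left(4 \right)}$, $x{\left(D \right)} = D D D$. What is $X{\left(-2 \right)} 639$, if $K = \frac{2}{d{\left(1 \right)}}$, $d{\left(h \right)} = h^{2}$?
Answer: $42174$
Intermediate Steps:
$x{\left(D \right)} = D^{3}$ ($x{\left(D \right)} = D^{2} D = D^{3}$)
$K = 2$ ($K = \frac{2}{1^{2}} = \frac{2}{1} = 2 \cdot 1 = 2$)
$X{\left(M \right)} = 66$ ($X{\left(M \right)} = 2 + 4^{3} = 2 + 64 = 66$)
$X{\left(-2 \right)} 639 = 66 \cdot 639 = 42174$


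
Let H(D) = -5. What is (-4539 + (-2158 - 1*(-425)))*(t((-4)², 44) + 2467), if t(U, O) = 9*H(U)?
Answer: -15190784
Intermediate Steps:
t(U, O) = -45 (t(U, O) = 9*(-5) = -45)
(-4539 + (-2158 - 1*(-425)))*(t((-4)², 44) + 2467) = (-4539 + (-2158 - 1*(-425)))*(-45 + 2467) = (-4539 + (-2158 + 425))*2422 = (-4539 - 1733)*2422 = -6272*2422 = -15190784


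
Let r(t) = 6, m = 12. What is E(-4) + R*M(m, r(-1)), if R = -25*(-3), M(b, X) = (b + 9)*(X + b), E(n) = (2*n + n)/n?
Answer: 28353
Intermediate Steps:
E(n) = 3 (E(n) = (3*n)/n = 3)
M(b, X) = (9 + b)*(X + b)
R = 75
E(-4) + R*M(m, r(-1)) = 3 + 75*(12² + 9*6 + 9*12 + 6*12) = 3 + 75*(144 + 54 + 108 + 72) = 3 + 75*378 = 3 + 28350 = 28353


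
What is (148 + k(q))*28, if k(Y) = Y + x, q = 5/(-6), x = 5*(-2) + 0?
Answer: 11522/3 ≈ 3840.7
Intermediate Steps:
x = -10 (x = -10 + 0 = -10)
q = -⅚ (q = 5*(-⅙) = -⅚ ≈ -0.83333)
k(Y) = -10 + Y (k(Y) = Y - 10 = -10 + Y)
(148 + k(q))*28 = (148 + (-10 - ⅚))*28 = (148 - 65/6)*28 = (823/6)*28 = 11522/3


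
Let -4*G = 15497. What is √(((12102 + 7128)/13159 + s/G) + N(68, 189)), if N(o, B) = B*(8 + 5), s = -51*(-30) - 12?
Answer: √102219841911562434579/203925023 ≈ 49.579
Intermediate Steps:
G = -15497/4 (G = -¼*15497 = -15497/4 ≈ -3874.3)
s = 1518 (s = 1530 - 12 = 1518)
N(o, B) = 13*B (N(o, B) = B*13 = 13*B)
√(((12102 + 7128)/13159 + s/G) + N(68, 189)) = √(((12102 + 7128)/13159 + 1518/(-15497/4)) + 13*189) = √((19230*(1/13159) + 1518*(-4/15497)) + 2457) = √((19230/13159 - 6072/15497) + 2457) = √(218105862/203925023 + 2457) = √(501261887373/203925023) = √102219841911562434579/203925023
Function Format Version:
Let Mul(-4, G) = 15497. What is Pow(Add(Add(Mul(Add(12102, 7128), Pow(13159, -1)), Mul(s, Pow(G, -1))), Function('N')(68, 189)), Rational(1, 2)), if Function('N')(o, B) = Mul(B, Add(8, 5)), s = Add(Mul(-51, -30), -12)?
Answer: Mul(Rational(1, 203925023), Pow(102219841911562434579, Rational(1, 2))) ≈ 49.579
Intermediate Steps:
G = Rational(-15497, 4) (G = Mul(Rational(-1, 4), 15497) = Rational(-15497, 4) ≈ -3874.3)
s = 1518 (s = Add(1530, -12) = 1518)
Function('N')(o, B) = Mul(13, B) (Function('N')(o, B) = Mul(B, 13) = Mul(13, B))
Pow(Add(Add(Mul(Add(12102, 7128), Pow(13159, -1)), Mul(s, Pow(G, -1))), Function('N')(68, 189)), Rational(1, 2)) = Pow(Add(Add(Mul(Add(12102, 7128), Pow(13159, -1)), Mul(1518, Pow(Rational(-15497, 4), -1))), Mul(13, 189)), Rational(1, 2)) = Pow(Add(Add(Mul(19230, Rational(1, 13159)), Mul(1518, Rational(-4, 15497))), 2457), Rational(1, 2)) = Pow(Add(Add(Rational(19230, 13159), Rational(-6072, 15497)), 2457), Rational(1, 2)) = Pow(Add(Rational(218105862, 203925023), 2457), Rational(1, 2)) = Pow(Rational(501261887373, 203925023), Rational(1, 2)) = Mul(Rational(1, 203925023), Pow(102219841911562434579, Rational(1, 2)))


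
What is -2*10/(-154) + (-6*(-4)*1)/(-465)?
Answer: 934/11935 ≈ 0.078257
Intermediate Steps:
-2*10/(-154) + (-6*(-4)*1)/(-465) = -20*(-1/154) + (24*1)*(-1/465) = 10/77 + 24*(-1/465) = 10/77 - 8/155 = 934/11935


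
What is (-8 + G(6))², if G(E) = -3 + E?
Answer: 25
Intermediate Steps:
(-8 + G(6))² = (-8 + (-3 + 6))² = (-8 + 3)² = (-5)² = 25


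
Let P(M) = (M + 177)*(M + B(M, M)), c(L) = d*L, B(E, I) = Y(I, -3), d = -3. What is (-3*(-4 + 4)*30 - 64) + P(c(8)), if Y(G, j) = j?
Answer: -4195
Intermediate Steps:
B(E, I) = -3
c(L) = -3*L
P(M) = (-3 + M)*(177 + M) (P(M) = (M + 177)*(M - 3) = (177 + M)*(-3 + M) = (-3 + M)*(177 + M))
(-3*(-4 + 4)*30 - 64) + P(c(8)) = (-3*(-4 + 4)*30 - 64) + (-531 + (-3*8)² + 174*(-3*8)) = (-3*0*30 - 64) + (-531 + (-24)² + 174*(-24)) = (0*30 - 64) + (-531 + 576 - 4176) = (0 - 64) - 4131 = -64 - 4131 = -4195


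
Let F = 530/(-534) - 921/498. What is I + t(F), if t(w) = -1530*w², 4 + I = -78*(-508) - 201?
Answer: 2953431849537/109135538 ≈ 27062.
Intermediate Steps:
I = 39419 (I = -4 + (-78*(-508) - 201) = -4 + (39624 - 201) = -4 + 39423 = 39419)
F = -125959/44322 (F = 530*(-1/534) - 921*1/498 = -265/267 - 307/166 = -125959/44322 ≈ -2.8419)
I + t(F) = 39419 - 1530*(-125959/44322)² = 39419 - 1530*15865669681/1964439684 = 39419 - 1348581922885/109135538 = 2953431849537/109135538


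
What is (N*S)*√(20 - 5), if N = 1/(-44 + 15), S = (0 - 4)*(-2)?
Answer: -8*√15/29 ≈ -1.0684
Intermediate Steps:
S = 8 (S = -4*(-2) = 8)
N = -1/29 (N = 1/(-29) = -1/29 ≈ -0.034483)
(N*S)*√(20 - 5) = (-1/29*8)*√(20 - 5) = -8*√15/29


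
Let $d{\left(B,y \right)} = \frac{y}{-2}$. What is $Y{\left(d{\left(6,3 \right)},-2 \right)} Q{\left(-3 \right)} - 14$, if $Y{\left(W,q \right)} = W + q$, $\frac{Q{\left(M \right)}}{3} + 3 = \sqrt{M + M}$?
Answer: $\frac{35}{2} - \frac{21 i \sqrt{6}}{2} \approx 17.5 - 25.72 i$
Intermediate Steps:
$d{\left(B,y \right)} = - \frac{y}{2}$ ($d{\left(B,y \right)} = y \left(- \frac{1}{2}\right) = - \frac{y}{2}$)
$Q{\left(M \right)} = -9 + 3 \sqrt{2} \sqrt{M}$ ($Q{\left(M \right)} = -9 + 3 \sqrt{M + M} = -9 + 3 \sqrt{2 M} = -9 + 3 \sqrt{2} \sqrt{M}$)
$Y{\left(d{\left(6,3 \right)},-2 \right)} Q{\left(-3 \right)} - 14 = \left(\left(- \frac{1}{2}\right) 3 - 2\right) \left(-9 + 3 \sqrt{2} \sqrt{-3}\right) - 14 = \left(- \frac{3}{2} - 2\right) \left(-9 + 3 \sqrt{2} i \sqrt{3}\right) - 14 = - \frac{7 \left(-9 + 3 i \sqrt{6}\right)}{2} - 14 = \left(\frac{63}{2} - \frac{21 i \sqrt{6}}{2}\right) - 14 = \frac{35}{2} - \frac{21 i \sqrt{6}}{2}$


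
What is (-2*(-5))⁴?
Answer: 10000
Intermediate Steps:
(-2*(-5))⁴ = 10⁴ = 10000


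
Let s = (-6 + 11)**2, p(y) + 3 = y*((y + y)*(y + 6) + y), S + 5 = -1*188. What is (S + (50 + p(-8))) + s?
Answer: -313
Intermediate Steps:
S = -193 (S = -5 - 1*188 = -5 - 188 = -193)
p(y) = -3 + y*(y + 2*y*(6 + y)) (p(y) = -3 + y*((y + y)*(y + 6) + y) = -3 + y*((2*y)*(6 + y) + y) = -3 + y*(2*y*(6 + y) + y) = -3 + y*(y + 2*y*(6 + y)))
s = 25 (s = 5**2 = 25)
(S + (50 + p(-8))) + s = (-193 + (50 + (-3 + 2*(-8)**3 + 13*(-8)**2))) + 25 = (-193 + (50 + (-3 + 2*(-512) + 13*64))) + 25 = (-193 + (50 + (-3 - 1024 + 832))) + 25 = (-193 + (50 - 195)) + 25 = (-193 - 145) + 25 = -338 + 25 = -313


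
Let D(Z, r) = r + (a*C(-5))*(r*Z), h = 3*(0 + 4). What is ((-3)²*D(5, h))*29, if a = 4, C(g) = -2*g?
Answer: 629532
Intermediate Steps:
h = 12 (h = 3*4 = 12)
D(Z, r) = r + 40*Z*r (D(Z, r) = r + (4*(-2*(-5)))*(r*Z) = r + (4*10)*(Z*r) = r + 40*(Z*r) = r + 40*Z*r)
((-3)²*D(5, h))*29 = ((-3)²*(12*(1 + 40*5)))*29 = (9*(12*(1 + 200)))*29 = (9*(12*201))*29 = (9*2412)*29 = 21708*29 = 629532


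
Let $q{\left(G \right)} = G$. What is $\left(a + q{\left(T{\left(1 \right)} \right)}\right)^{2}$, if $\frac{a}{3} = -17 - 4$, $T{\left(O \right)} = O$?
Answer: $3844$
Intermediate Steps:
$a = -63$ ($a = 3 \left(-17 - 4\right) = 3 \left(-21\right) = -63$)
$\left(a + q{\left(T{\left(1 \right)} \right)}\right)^{2} = \left(-63 + 1\right)^{2} = \left(-62\right)^{2} = 3844$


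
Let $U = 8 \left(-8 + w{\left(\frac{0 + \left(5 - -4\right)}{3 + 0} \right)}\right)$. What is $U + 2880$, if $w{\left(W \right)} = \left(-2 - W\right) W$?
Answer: $2696$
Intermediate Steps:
$w{\left(W \right)} = W \left(-2 - W\right)$
$U = -184$ ($U = 8 \left(-8 - \frac{0 + \left(5 - -4\right)}{3 + 0} \left(2 + \frac{0 + \left(5 - -4\right)}{3 + 0}\right)\right) = 8 \left(-8 - \frac{0 + \left(5 + 4\right)}{3} \left(2 + \frac{0 + \left(5 + 4\right)}{3}\right)\right) = 8 \left(-8 - \left(0 + 9\right) \frac{1}{3} \left(2 + \left(0 + 9\right) \frac{1}{3}\right)\right) = 8 \left(-8 - 9 \cdot \frac{1}{3} \left(2 + 9 \cdot \frac{1}{3}\right)\right) = 8 \left(-8 - 3 \left(2 + 3\right)\right) = 8 \left(-8 - 3 \cdot 5\right) = 8 \left(-8 - 15\right) = 8 \left(-23\right) = -184$)
$U + 2880 = -184 + 2880 = 2696$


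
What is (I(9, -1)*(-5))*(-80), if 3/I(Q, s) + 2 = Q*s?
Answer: -1200/11 ≈ -109.09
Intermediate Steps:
I(Q, s) = 3/(-2 + Q*s)
(I(9, -1)*(-5))*(-80) = ((3/(-2 + 9*(-1)))*(-5))*(-80) = ((3/(-2 - 9))*(-5))*(-80) = ((3/(-11))*(-5))*(-80) = ((3*(-1/11))*(-5))*(-80) = -3/11*(-5)*(-80) = (15/11)*(-80) = -1200/11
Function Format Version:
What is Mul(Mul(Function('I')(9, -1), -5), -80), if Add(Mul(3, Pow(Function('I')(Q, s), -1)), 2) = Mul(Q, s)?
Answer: Rational(-1200, 11) ≈ -109.09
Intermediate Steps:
Function('I')(Q, s) = Mul(3, Pow(Add(-2, Mul(Q, s)), -1))
Mul(Mul(Function('I')(9, -1), -5), -80) = Mul(Mul(Mul(3, Pow(Add(-2, Mul(9, -1)), -1)), -5), -80) = Mul(Mul(Mul(3, Pow(Add(-2, -9), -1)), -5), -80) = Mul(Mul(Mul(3, Pow(-11, -1)), -5), -80) = Mul(Mul(Mul(3, Rational(-1, 11)), -5), -80) = Mul(Mul(Rational(-3, 11), -5), -80) = Mul(Rational(15, 11), -80) = Rational(-1200, 11)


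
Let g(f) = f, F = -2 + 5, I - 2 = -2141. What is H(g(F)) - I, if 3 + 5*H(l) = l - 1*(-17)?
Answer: 10712/5 ≈ 2142.4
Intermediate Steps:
I = -2139 (I = 2 - 2141 = -2139)
F = 3
H(l) = 14/5 + l/5 (H(l) = -⅗ + (l - 1*(-17))/5 = -⅗ + (l + 17)/5 = -⅗ + (17 + l)/5 = -⅗ + (17/5 + l/5) = 14/5 + l/5)
H(g(F)) - I = (14/5 + (⅕)*3) - 1*(-2139) = (14/5 + ⅗) + 2139 = 17/5 + 2139 = 10712/5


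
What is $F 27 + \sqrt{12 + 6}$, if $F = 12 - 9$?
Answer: $81 + 3 \sqrt{2} \approx 85.243$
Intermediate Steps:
$F = 3$
$F 27 + \sqrt{12 + 6} = 3 \cdot 27 + \sqrt{12 + 6} = 81 + \sqrt{18} = 81 + 3 \sqrt{2}$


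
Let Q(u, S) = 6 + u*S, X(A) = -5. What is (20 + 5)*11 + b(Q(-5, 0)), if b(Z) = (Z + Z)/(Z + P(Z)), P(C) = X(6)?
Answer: 287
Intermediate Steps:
P(C) = -5
Q(u, S) = 6 + S*u
b(Z) = 2*Z/(-5 + Z) (b(Z) = (Z + Z)/(Z - 5) = (2*Z)/(-5 + Z) = 2*Z/(-5 + Z))
(20 + 5)*11 + b(Q(-5, 0)) = (20 + 5)*11 + 2*(6 + 0*(-5))/(-5 + (6 + 0*(-5))) = 25*11 + 2*(6 + 0)/(-5 + (6 + 0)) = 275 + 2*6/(-5 + 6) = 275 + 2*6/1 = 275 + 2*6*1 = 275 + 12 = 287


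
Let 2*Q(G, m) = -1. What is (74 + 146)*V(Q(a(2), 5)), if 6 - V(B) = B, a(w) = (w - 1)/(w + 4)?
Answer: 1430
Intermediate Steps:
a(w) = (-1 + w)/(4 + w)
Q(G, m) = -1/2 (Q(G, m) = (1/2)*(-1) = -1/2)
V(B) = 6 - B
(74 + 146)*V(Q(a(2), 5)) = (74 + 146)*(6 - 1*(-1/2)) = 220*(6 + 1/2) = 220*(13/2) = 1430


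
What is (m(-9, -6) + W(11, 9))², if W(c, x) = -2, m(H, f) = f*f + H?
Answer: 625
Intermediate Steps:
m(H, f) = H + f² (m(H, f) = f² + H = H + f²)
(m(-9, -6) + W(11, 9))² = ((-9 + (-6)²) - 2)² = ((-9 + 36) - 2)² = (27 - 2)² = 25² = 625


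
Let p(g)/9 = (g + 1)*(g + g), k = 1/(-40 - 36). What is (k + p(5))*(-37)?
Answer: -1518443/76 ≈ -19980.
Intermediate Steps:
k = -1/76 (k = 1/(-76) = -1/76 ≈ -0.013158)
p(g) = 18*g*(1 + g) (p(g) = 9*((g + 1)*(g + g)) = 9*((1 + g)*(2*g)) = 9*(2*g*(1 + g)) = 18*g*(1 + g))
(k + p(5))*(-37) = (-1/76 + 18*5*(1 + 5))*(-37) = (-1/76 + 18*5*6)*(-37) = (-1/76 + 540)*(-37) = (41039/76)*(-37) = -1518443/76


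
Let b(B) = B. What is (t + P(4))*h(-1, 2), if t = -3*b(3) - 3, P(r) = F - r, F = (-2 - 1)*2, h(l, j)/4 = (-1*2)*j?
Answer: 352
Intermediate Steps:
h(l, j) = -8*j (h(l, j) = 4*((-1*2)*j) = 4*(-2*j) = -8*j)
F = -6 (F = -3*2 = -6)
P(r) = -6 - r
t = -12 (t = -3*3 - 3 = -9 - 3 = -12)
(t + P(4))*h(-1, 2) = (-12 + (-6 - 1*4))*(-8*2) = (-12 + (-6 - 4))*(-16) = (-12 - 10)*(-16) = -22*(-16) = 352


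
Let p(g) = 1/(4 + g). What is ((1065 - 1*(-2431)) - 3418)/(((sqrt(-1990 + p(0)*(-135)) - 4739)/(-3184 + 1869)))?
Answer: 1944316920/89840579 + 205140*I*sqrt(8095)/89840579 ≈ 21.642 + 0.20544*I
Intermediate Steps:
((1065 - 1*(-2431)) - 3418)/(((sqrt(-1990 + p(0)*(-135)) - 4739)/(-3184 + 1869))) = ((1065 - 1*(-2431)) - 3418)/(((sqrt(-1990 - 135/(4 + 0)) - 4739)/(-3184 + 1869))) = ((1065 + 2431) - 3418)/(((sqrt(-1990 - 135/4) - 4739)/(-1315))) = (3496 - 3418)/(((sqrt(-1990 + (1/4)*(-135)) - 4739)*(-1/1315))) = 78/(((sqrt(-1990 - 135/4) - 4739)*(-1/1315))) = 78/(((sqrt(-8095/4) - 4739)*(-1/1315))) = 78/(((I*sqrt(8095)/2 - 4739)*(-1/1315))) = 78/(((-4739 + I*sqrt(8095)/2)*(-1/1315))) = 78/(4739/1315 - I*sqrt(8095)/2630)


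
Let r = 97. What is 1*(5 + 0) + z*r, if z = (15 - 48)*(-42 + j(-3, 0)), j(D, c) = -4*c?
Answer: 134447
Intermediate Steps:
z = 1386 (z = (15 - 48)*(-42 - 4*0) = -33*(-42 + 0) = -33*(-42) = 1386)
1*(5 + 0) + z*r = 1*(5 + 0) + 1386*97 = 1*5 + 134442 = 5 + 134442 = 134447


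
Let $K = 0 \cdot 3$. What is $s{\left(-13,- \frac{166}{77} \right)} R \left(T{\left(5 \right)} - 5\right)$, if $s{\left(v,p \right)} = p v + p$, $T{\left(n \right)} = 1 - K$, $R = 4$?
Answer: $- \frac{31872}{77} \approx -413.92$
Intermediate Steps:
$K = 0$
$T{\left(n \right)} = 1$ ($T{\left(n \right)} = 1 - 0 = 1 + 0 = 1$)
$s{\left(v,p \right)} = p + p v$
$s{\left(-13,- \frac{166}{77} \right)} R \left(T{\left(5 \right)} - 5\right) = - \frac{166}{77} \left(1 - 13\right) 4 \left(1 - 5\right) = \left(-166\right) \frac{1}{77} \left(-12\right) 4 \left(-4\right) = \left(- \frac{166}{77}\right) \left(-12\right) \left(-16\right) = \frac{1992}{77} \left(-16\right) = - \frac{31872}{77}$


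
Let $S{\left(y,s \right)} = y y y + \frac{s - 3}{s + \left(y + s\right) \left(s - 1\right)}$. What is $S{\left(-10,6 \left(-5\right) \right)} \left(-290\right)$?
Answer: $\frac{3190087}{11} \approx 2.9001 \cdot 10^{5}$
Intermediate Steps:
$S{\left(y,s \right)} = y^{3} + \frac{-3 + s}{s + \left(-1 + s\right) \left(s + y\right)}$ ($S{\left(y,s \right)} = y^{2} y + \frac{-3 + s}{s + \left(s + y\right) \left(-1 + s\right)} = y^{3} + \frac{-3 + s}{s + \left(-1 + s\right) \left(s + y\right)}$)
$S{\left(-10,6 \left(-5\right) \right)} \left(-290\right) = \frac{-3 + 6 \left(-5\right) - \left(-10\right)^{4} + 6 \left(-5\right) \left(-10\right)^{4} + \left(6 \left(-5\right)\right)^{2} \left(-10\right)^{3}}{\left(6 \left(-5\right)\right)^{2} - -10 + 6 \left(-5\right) \left(-10\right)} \left(-290\right) = \frac{-3 - 30 - 10000 - 300000 + \left(-30\right)^{2} \left(-1000\right)}{\left(-30\right)^{2} + 10 - -300} \left(-290\right) = \frac{-3 - 30 - 10000 - 300000 + 900 \left(-1000\right)}{900 + 10 + 300} \left(-290\right) = \frac{-3 - 30 - 10000 - 300000 - 900000}{1210} \left(-290\right) = \frac{1}{1210} \left(-1210033\right) \left(-290\right) = \left(- \frac{110003}{110}\right) \left(-290\right) = \frac{3190087}{11}$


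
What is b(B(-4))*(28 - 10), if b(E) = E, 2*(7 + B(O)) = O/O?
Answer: -117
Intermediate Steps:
B(O) = -13/2 (B(O) = -7 + (O/O)/2 = -7 + (½)*1 = -7 + ½ = -13/2)
b(B(-4))*(28 - 10) = -13*(28 - 10)/2 = -13/2*18 = -117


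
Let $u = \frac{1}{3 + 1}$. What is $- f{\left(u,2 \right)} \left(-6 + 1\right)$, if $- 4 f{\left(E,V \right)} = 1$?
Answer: $- \frac{5}{4} \approx -1.25$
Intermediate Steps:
$u = \frac{1}{4} \approx 0.25$
$f{\left(E,V \right)} = - \frac{1}{4}$ ($f{\left(E,V \right)} = \left(- \frac{1}{4}\right) 1 = - \frac{1}{4}$)
$- f{\left(u,2 \right)} \left(-6 + 1\right) = - \frac{\left(-1\right) \left(-6 + 1\right)}{4} = - \frac{\left(-1\right) \left(-5\right)}{4} = \left(-1\right) \frac{5}{4} = - \frac{5}{4}$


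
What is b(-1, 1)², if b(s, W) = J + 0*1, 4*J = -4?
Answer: 1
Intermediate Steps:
J = -1 (J = (¼)*(-4) = -1)
b(s, W) = -1 (b(s, W) = -1 + 0*1 = -1 + 0 = -1)
b(-1, 1)² = (-1)² = 1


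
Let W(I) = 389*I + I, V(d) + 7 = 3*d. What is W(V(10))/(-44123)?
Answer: -8970/44123 ≈ -0.20330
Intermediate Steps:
V(d) = -7 + 3*d
W(I) = 390*I
W(V(10))/(-44123) = (390*(-7 + 3*10))/(-44123) = (390*(-7 + 30))*(-1/44123) = (390*23)*(-1/44123) = 8970*(-1/44123) = -8970/44123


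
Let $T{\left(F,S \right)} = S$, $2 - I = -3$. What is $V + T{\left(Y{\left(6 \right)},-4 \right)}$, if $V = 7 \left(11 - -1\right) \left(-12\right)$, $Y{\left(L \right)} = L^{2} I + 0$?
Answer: $-1012$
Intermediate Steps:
$I = 5$ ($I = 2 - -3 = 2 + 3 = 5$)
$Y{\left(L \right)} = 5 L^{2}$ ($Y{\left(L \right)} = L^{2} \cdot 5 + 0 = 5 L^{2} + 0 = 5 L^{2}$)
$V = -1008$ ($V = 7 \left(11 + 1\right) \left(-12\right) = 7 \cdot 12 \left(-12\right) = 84 \left(-12\right) = -1008$)
$V + T{\left(Y{\left(6 \right)},-4 \right)} = -1008 - 4 = -1012$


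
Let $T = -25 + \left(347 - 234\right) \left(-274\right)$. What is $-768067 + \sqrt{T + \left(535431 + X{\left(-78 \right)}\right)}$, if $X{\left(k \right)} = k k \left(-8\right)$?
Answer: $-768067 + 2 \sqrt{113943} \approx -7.6739 \cdot 10^{5}$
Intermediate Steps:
$X{\left(k \right)} = - 8 k^{2}$ ($X{\left(k \right)} = k^{2} \left(-8\right) = - 8 k^{2}$)
$T = -30987$ ($T = -25 + \left(347 - 234\right) \left(-274\right) = -25 + 113 \left(-274\right) = -25 - 30962 = -30987$)
$-768067 + \sqrt{T + \left(535431 + X{\left(-78 \right)}\right)} = -768067 + \sqrt{-30987 + \left(535431 - 8 \left(-78\right)^{2}\right)} = -768067 + \sqrt{-30987 + \left(535431 - 48672\right)} = -768067 + \sqrt{-30987 + 486759} = -768067 + \sqrt{455772} = -768067 + 2 \sqrt{113943}$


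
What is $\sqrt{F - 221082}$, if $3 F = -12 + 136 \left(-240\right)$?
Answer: $21 i \sqrt{526} \approx 481.63 i$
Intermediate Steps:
$F = -10884$ ($F = \frac{-12 + 136 \left(-240\right)}{3} = \frac{-12 - 32640}{3} = \frac{1}{3} \left(-32652\right) = -10884$)
$\sqrt{F - 221082} = \sqrt{-10884 - 221082} = \sqrt{-231966} = 21 i \sqrt{526}$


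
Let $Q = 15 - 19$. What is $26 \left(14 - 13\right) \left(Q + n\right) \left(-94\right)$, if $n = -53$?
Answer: $139308$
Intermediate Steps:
$Q = -4$
$26 \left(14 - 13\right) \left(Q + n\right) \left(-94\right) = 26 \left(14 - 13\right) \left(-4 - 53\right) \left(-94\right) = 26 \cdot 1 \left(-57\right) \left(-94\right) = 26 \left(-57\right) \left(-94\right) = \left(-1482\right) \left(-94\right) = 139308$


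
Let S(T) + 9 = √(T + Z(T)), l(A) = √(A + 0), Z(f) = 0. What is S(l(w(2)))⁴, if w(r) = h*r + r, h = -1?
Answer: 6561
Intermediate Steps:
w(r) = 0 (w(r) = -r + r = 0)
l(A) = √A
S(T) = -9 + √T (S(T) = -9 + √(T + 0) = -9 + √T)
S(l(w(2)))⁴ = (-9 + √(√0))⁴ = (-9 + √0)⁴ = (-9 + 0)⁴ = (-9)⁴ = 6561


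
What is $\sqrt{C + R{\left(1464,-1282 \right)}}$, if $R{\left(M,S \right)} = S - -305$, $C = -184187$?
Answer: $2 i \sqrt{46291} \approx 430.31 i$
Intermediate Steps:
$R{\left(M,S \right)} = 305 + S$ ($R{\left(M,S \right)} = S + 305 = 305 + S$)
$\sqrt{C + R{\left(1464,-1282 \right)}} = \sqrt{-184187 + \left(305 - 1282\right)} = \sqrt{-184187 - 977} = \sqrt{-185164} = 2 i \sqrt{46291}$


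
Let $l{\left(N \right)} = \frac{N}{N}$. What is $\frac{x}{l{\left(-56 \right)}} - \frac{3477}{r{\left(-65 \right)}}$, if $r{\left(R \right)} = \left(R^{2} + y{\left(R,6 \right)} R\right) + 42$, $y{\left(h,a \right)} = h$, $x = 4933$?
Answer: $\frac{41887559}{8492} \approx 4932.6$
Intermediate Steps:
$l{\left(N \right)} = 1$
$r{\left(R \right)} = 42 + 2 R^{2}$ ($r{\left(R \right)} = \left(R^{2} + R R\right) + 42 = \left(R^{2} + R^{2}\right) + 42 = 2 R^{2} + 42 = 42 + 2 R^{2}$)
$\frac{x}{l{\left(-56 \right)}} - \frac{3477}{r{\left(-65 \right)}} = \frac{4933}{1} - \frac{3477}{42 + 2 \left(-65\right)^{2}} = 4933 \cdot 1 - \frac{3477}{42 + 2 \cdot 4225} = 4933 - \frac{3477}{42 + 8450} = 4933 - \frac{3477}{8492} = \frac{41887559}{8492}$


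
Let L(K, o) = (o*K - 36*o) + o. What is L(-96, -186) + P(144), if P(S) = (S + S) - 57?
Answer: 24597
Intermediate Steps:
P(S) = -57 + 2*S (P(S) = 2*S - 57 = -57 + 2*S)
L(K, o) = -35*o + K*o (L(K, o) = (K*o - 36*o) + o = (-36*o + K*o) + o = -35*o + K*o)
L(-96, -186) + P(144) = -186*(-35 - 96) + (-57 + 2*144) = -186*(-131) + (-57 + 288) = 24366 + 231 = 24597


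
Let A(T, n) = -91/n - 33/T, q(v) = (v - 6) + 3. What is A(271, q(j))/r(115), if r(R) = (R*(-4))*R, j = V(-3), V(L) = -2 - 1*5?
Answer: -24331/143359000 ≈ -0.00016972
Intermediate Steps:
V(L) = -7 (V(L) = -2 - 5 = -7)
j = -7
q(v) = -3 + v (q(v) = (-6 + v) + 3 = -3 + v)
r(R) = -4*R**2 (r(R) = (-4*R)*R = -4*R**2)
A(271, q(j))/r(115) = (-91/(-3 - 7) - 33/271)/((-4*115**2)) = (-91/(-10) - 33*1/271)/((-4*13225)) = (-91*(-1/10) - 33/271)/(-52900) = (91/10 - 33/271)*(-1/52900) = (24331/2710)*(-1/52900) = -24331/143359000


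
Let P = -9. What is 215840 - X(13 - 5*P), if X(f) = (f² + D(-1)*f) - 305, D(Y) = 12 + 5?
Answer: 211795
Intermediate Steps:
D(Y) = 17
X(f) = -305 + f² + 17*f (X(f) = (f² + 17*f) - 305 = -305 + f² + 17*f)
215840 - X(13 - 5*P) = 215840 - (-305 + (13 - 5*(-9))² + 17*(13 - 5*(-9))) = 215840 - (-305 + (13 + 45)² + 17*(13 + 45)) = 215840 - (-305 + 58² + 17*58) = 215840 - (-305 + 3364 + 986) = 215840 - 1*4045 = 215840 - 4045 = 211795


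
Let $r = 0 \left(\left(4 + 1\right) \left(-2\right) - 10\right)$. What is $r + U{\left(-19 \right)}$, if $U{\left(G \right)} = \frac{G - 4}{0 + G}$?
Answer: $\frac{23}{19} \approx 1.2105$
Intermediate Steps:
$U{\left(G \right)} = \frac{-4 + G}{G}$
$r = 0$ ($r = 0 \left(5 \left(-2\right) - 10\right) = 0 \left(-10 - 10\right) = 0 \left(-20\right) = 0$)
$r + U{\left(-19 \right)} = 0 + \frac{-4 - 19}{-19} = 0 - - \frac{23}{19} = 0 + \frac{23}{19} = \frac{23}{19}$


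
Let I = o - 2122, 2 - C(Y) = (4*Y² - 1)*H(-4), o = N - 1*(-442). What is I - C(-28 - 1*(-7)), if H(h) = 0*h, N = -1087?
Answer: -2769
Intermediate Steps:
o = -645 (o = -1087 - 1*(-442) = -1087 + 442 = -645)
H(h) = 0
C(Y) = 2 (C(Y) = 2 - (4*Y² - 1)*0 = 2 - (-1 + 4*Y²)*0 = 2 - 1*0 = 2 + 0 = 2)
I = -2767 (I = -645 - 2122 = -2767)
I - C(-28 - 1*(-7)) = -2767 - 1*2 = -2767 - 2 = -2769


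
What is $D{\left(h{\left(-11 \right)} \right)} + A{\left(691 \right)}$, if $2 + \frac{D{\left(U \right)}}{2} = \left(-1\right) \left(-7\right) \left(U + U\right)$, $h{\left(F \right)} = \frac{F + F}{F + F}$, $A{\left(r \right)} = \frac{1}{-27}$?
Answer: $\frac{647}{27} \approx 23.963$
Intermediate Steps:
$A{\left(r \right)} = - \frac{1}{27}$
$h{\left(F \right)} = 1$ ($h{\left(F \right)} = \frac{2 F}{2 F} = 2 F \frac{1}{2 F} = 1$)
$D{\left(U \right)} = -4 + 28 U$ ($D{\left(U \right)} = -4 + 2 \left(-1\right) \left(-7\right) \left(U + U\right) = -4 + 2 \cdot 7 \cdot 2 U = -4 + 2 \cdot 14 U = -4 + 28 U$)
$D{\left(h{\left(-11 \right)} \right)} + A{\left(691 \right)} = \left(-4 + 28 \cdot 1\right) - \frac{1}{27} = \left(-4 + 28\right) - \frac{1}{27} = 24 - \frac{1}{27} = \frac{647}{27}$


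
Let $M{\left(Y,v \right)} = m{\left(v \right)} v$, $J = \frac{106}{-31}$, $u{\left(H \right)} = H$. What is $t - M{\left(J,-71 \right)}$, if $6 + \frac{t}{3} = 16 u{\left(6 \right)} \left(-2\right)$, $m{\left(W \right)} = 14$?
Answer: $400$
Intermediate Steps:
$J = - \frac{106}{31}$ ($J = 106 \left(- \frac{1}{31}\right) = - \frac{106}{31} \approx -3.4194$)
$M{\left(Y,v \right)} = 14 v$
$t = -594$ ($t = -18 + 3 \cdot 16 \cdot 6 \left(-2\right) = -18 + 3 \cdot 96 \left(-2\right) = -18 + 3 \left(-192\right) = -18 - 576 = -594$)
$t - M{\left(J,-71 \right)} = -594 - 14 \left(-71\right) = -594 - -994 = -594 + 994 = 400$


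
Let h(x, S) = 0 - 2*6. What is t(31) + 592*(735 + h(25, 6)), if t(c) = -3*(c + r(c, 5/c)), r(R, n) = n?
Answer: 13265598/31 ≈ 4.2792e+5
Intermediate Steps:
h(x, S) = -12 (h(x, S) = 0 - 12 = -12)
t(c) = -15/c - 3*c (t(c) = -3*(c + 5/c) = -15/c - 3*c)
t(31) + 592*(735 + h(25, 6)) = (-15/31 - 3*31) + 592*(735 - 12) = (-15*1/31 - 93) + 592*723 = (-15/31 - 93) + 428016 = -2898/31 + 428016 = 13265598/31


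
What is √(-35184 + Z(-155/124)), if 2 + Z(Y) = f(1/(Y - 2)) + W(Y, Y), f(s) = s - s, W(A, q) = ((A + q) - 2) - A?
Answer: I*√140757/2 ≈ 187.59*I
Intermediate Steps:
W(A, q) = -2 + q (W(A, q) = (-2 + A + q) - A = -2 + q)
f(s) = 0
Z(Y) = -4 + Y (Z(Y) = -2 + (0 + (-2 + Y)) = -2 + (-2 + Y) = -4 + Y)
√(-35184 + Z(-155/124)) = √(-35184 + (-4 - 155/124)) = √(-35184 + (-4 - 155*1/124)) = √(-35184 + (-4 - 5/4)) = √(-35184 - 21/4) = √(-140757/4) = I*√140757/2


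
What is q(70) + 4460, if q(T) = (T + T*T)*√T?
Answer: 4460 + 4970*√70 ≈ 46042.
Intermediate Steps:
q(T) = √T*(T + T²) (q(T) = (T + T²)*√T = √T*(T + T²))
q(70) + 4460 = 70^(3/2)*(1 + 70) + 4460 = (70*√70)*71 + 4460 = 4970*√70 + 4460 = 4460 + 4970*√70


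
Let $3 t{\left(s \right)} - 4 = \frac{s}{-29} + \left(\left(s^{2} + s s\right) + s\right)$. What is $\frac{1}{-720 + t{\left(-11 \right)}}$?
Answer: $- \frac{87}{55814} \approx -0.0015587$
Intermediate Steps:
$t{\left(s \right)} = \frac{4}{3} + \frac{2 s^{2}}{3} + \frac{28 s}{87}$ ($t{\left(s \right)} = \frac{4}{3} + \frac{\frac{s}{-29} + \left(\left(s^{2} + s s\right) + s\right)}{3} = \frac{4}{3} + \frac{- \frac{s}{29} + \left(\left(s^{2} + s^{2}\right) + s\right)}{3} = \frac{4}{3} + \frac{- \frac{s}{29} + \left(2 s^{2} + s\right)}{3} = \frac{4}{3} + \frac{- \frac{s}{29} + \left(s + 2 s^{2}\right)}{3} = \frac{4}{3} + \frac{2 s^{2} + \frac{28 s}{29}}{3} = \frac{4}{3} + \left(\frac{2 s^{2}}{3} + \frac{28 s}{87}\right) = \frac{4}{3} + \frac{2 s^{2}}{3} + \frac{28 s}{87}$)
$\frac{1}{-720 + t{\left(-11 \right)}} = \frac{1}{-720 + \left(\frac{4}{3} + \frac{2 \left(-11\right)^{2}}{3} + \frac{28}{87} \left(-11\right)\right)} = \frac{1}{-720 + \left(\frac{4}{3} + \frac{2}{3} \cdot 121 - \frac{308}{87}\right)} = \frac{1}{-720 + \left(\frac{4}{3} + \frac{242}{3} - \frac{308}{87}\right)} = \frac{1}{-720 + \frac{6826}{87}} = \frac{1}{- \frac{55814}{87}} = - \frac{87}{55814}$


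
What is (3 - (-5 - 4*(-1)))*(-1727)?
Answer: -6908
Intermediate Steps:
(3 - (-5 - 4*(-1)))*(-1727) = (3 - (-5 + 4))*(-1727) = (3 - 1*(-1))*(-1727) = (3 + 1)*(-1727) = 4*(-1727) = -6908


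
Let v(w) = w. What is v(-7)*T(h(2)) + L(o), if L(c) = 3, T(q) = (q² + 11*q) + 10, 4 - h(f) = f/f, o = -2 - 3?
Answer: -361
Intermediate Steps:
o = -5
h(f) = 3 (h(f) = 4 - f/f = 4 - 1*1 = 4 - 1 = 3)
T(q) = 10 + q² + 11*q
v(-7)*T(h(2)) + L(o) = -7*(10 + 3² + 11*3) + 3 = -7*(10 + 9 + 33) + 3 = -7*52 + 3 = -364 + 3 = -361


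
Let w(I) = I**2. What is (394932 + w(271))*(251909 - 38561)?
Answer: 99926442804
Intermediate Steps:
(394932 + w(271))*(251909 - 38561) = (394932 + 271**2)*(251909 - 38561) = (394932 + 73441)*213348 = 468373*213348 = 99926442804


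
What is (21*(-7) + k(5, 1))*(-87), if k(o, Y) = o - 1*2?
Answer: 12528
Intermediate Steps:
k(o, Y) = -2 + o (k(o, Y) = o - 2 = -2 + o)
(21*(-7) + k(5, 1))*(-87) = (21*(-7) + (-2 + 5))*(-87) = (-147 + 3)*(-87) = -144*(-87) = 12528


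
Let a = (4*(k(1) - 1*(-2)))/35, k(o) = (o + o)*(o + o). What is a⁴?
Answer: 331776/1500625 ≈ 0.22109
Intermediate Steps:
k(o) = 4*o² (k(o) = (2*o)*(2*o) = 4*o²)
a = 24/35 (a = (4*(4*1² - 1*(-2)))/35 = (4*(4*1 + 2))*(1/35) = (4*(4 + 2))*(1/35) = (4*6)*(1/35) = 24*(1/35) = 24/35 ≈ 0.68571)
a⁴ = (24/35)⁴ = 331776/1500625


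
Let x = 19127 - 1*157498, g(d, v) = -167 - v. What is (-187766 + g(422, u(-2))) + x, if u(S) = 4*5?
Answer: -326324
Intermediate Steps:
u(S) = 20
x = -138371 (x = 19127 - 157498 = -138371)
(-187766 + g(422, u(-2))) + x = (-187766 + (-167 - 1*20)) - 138371 = (-187766 + (-167 - 20)) - 138371 = (-187766 - 187) - 138371 = -187953 - 138371 = -326324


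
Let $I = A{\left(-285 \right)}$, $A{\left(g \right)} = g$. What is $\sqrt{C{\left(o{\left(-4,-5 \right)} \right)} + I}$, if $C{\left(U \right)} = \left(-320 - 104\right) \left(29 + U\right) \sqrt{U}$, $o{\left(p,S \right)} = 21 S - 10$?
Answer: $\sqrt{-285 + 36464 i \sqrt{115}} \approx 442.01 + 442.33 i$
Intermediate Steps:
$o{\left(p,S \right)} = -10 + 21 S$
$I = -285$
$C{\left(U \right)} = \sqrt{U} \left(-12296 - 424 U\right)$ ($C{\left(U \right)} = - 424 \left(29 + U\right) \sqrt{U} = \left(-12296 - 424 U\right) \sqrt{U} = \sqrt{U} \left(-12296 - 424 U\right)$)
$\sqrt{C{\left(o{\left(-4,-5 \right)} \right)} + I} = \sqrt{424 \sqrt{-10 + 21 \left(-5\right)} \left(-29 - \left(-10 + 21 \left(-5\right)\right)\right) - 285} = \sqrt{424 \sqrt{-10 - 105} \left(-29 - \left(-10 - 105\right)\right) - 285} = \sqrt{424 \sqrt{-115} \left(-29 - -115\right) - 285} = \sqrt{424 i \sqrt{115} \left(-29 + 115\right) - 285} = \sqrt{424 i \sqrt{115} \cdot 86 - 285} = \sqrt{36464 i \sqrt{115} - 285} = \sqrt{-285 + 36464 i \sqrt{115}}$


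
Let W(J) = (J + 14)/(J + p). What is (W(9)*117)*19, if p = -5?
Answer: 51129/4 ≈ 12782.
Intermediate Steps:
W(J) = (14 + J)/(-5 + J) (W(J) = (J + 14)/(J - 5) = (14 + J)/(-5 + J))
(W(9)*117)*19 = (((14 + 9)/(-5 + 9))*117)*19 = ((23/4)*117)*19 = (2691/4)*19 = 51129/4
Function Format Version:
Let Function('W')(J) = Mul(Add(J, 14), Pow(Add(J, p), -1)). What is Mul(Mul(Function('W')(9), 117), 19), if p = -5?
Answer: Rational(51129, 4) ≈ 12782.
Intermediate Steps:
Function('W')(J) = Mul(Pow(Add(-5, J), -1), Add(14, J)) (Function('W')(J) = Mul(Add(J, 14), Pow(Add(J, -5), -1)) = Mul(Add(14, J), Pow(Add(-5, J), -1)) = Mul(Pow(Add(-5, J), -1), Add(14, J)))
Mul(Mul(Function('W')(9), 117), 19) = Mul(Mul(Mul(Pow(Add(-5, 9), -1), Add(14, 9)), 117), 19) = Mul(Mul(Mul(Pow(4, -1), 23), 117), 19) = Mul(Mul(Mul(Rational(1, 4), 23), 117), 19) = Mul(Mul(Rational(23, 4), 117), 19) = Mul(Rational(2691, 4), 19) = Rational(51129, 4)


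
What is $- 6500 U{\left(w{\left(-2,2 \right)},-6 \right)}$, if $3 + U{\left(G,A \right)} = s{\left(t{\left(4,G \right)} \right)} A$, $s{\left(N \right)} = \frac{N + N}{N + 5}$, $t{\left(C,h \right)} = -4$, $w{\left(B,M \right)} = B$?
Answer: $-292500$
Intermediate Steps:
$s{\left(N \right)} = \frac{2 N}{5 + N}$
$U{\left(G,A \right)} = -3 - 8 A$ ($U{\left(G,A \right)} = -3 + 2 \left(-4\right) \frac{1}{5 - 4} A = -3 + 2 \left(-4\right) 1^{-1} A = -3 + 2 \left(-4\right) 1 A = -3 - 8 A$)
$- 6500 U{\left(w{\left(-2,2 \right)},-6 \right)} = - 6500 \left(-3 - -48\right) = - 6500 \left(-3 + 48\right) = \left(-6500\right) 45 = -292500$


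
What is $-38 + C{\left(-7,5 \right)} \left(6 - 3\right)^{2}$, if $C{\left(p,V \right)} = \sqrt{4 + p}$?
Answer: $-38 + 9 i \sqrt{3} \approx -38.0 + 15.588 i$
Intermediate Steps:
$-38 + C{\left(-7,5 \right)} \left(6 - 3\right)^{2} = -38 + \sqrt{4 - 7} \left(6 - 3\right)^{2} = -38 + \sqrt{-3} \cdot 3^{2} = -38 + i \sqrt{3} \cdot 9 = -38 + 9 i \sqrt{3}$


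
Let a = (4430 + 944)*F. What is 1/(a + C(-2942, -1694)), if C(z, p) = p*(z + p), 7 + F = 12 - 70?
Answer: 1/7504074 ≈ 1.3326e-7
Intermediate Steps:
F = -65 (F = -7 + (12 - 70) = -7 - 58 = -65)
C(z, p) = p*(p + z)
a = -349310 (a = (4430 + 944)*(-65) = 5374*(-65) = -349310)
1/(a + C(-2942, -1694)) = 1/(-349310 - 1694*(-1694 - 2942)) = 1/(-349310 - 1694*(-4636)) = 1/(-349310 + 7853384) = 1/7504074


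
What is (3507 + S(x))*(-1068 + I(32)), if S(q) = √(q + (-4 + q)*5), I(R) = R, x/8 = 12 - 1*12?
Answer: -3633252 - 2072*I*√5 ≈ -3.6333e+6 - 4633.1*I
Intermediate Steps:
x = 0 (x = 8*(12 - 1*12) = 8*(12 - 12) = 8*0 = 0)
S(q) = √(-20 + 6*q) (S(q) = √(q + (-20 + 5*q)) = √(-20 + 6*q))
(3507 + S(x))*(-1068 + I(32)) = (3507 + √(-20 + 6*0))*(-1068 + 32) = (3507 + √(-20 + 0))*(-1036) = (3507 + √(-20))*(-1036) = (3507 + 2*I*√5)*(-1036) = -3633252 - 2072*I*√5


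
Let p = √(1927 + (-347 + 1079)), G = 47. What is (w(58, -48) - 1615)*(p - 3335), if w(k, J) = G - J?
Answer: 5069200 - 1520*√2659 ≈ 4.9908e+6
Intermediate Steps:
w(k, J) = 47 - J
p = √2659 (p = √(1927 + 732) = √2659 ≈ 51.565)
(w(58, -48) - 1615)*(p - 3335) = ((47 - 1*(-48)) - 1615)*(√2659 - 3335) = ((47 + 48) - 1615)*(-3335 + √2659) = (95 - 1615)*(-3335 + √2659) = -1520*(-3335 + √2659) = 5069200 - 1520*√2659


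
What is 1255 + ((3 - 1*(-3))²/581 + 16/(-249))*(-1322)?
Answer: 2192753/1743 ≈ 1258.0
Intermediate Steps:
1255 + ((3 - 1*(-3))²/581 + 16/(-249))*(-1322) = 1255 + ((3 + 3)²*(1/581) + 16*(-1/249))*(-1322) = 1255 + (6²*(1/581) - 16/249)*(-1322) = 1255 + (36*(1/581) - 16/249)*(-1322) = 1255 + (36/581 - 16/249)*(-1322) = 1255 - 4/1743*(-1322) = 1255 + 5288/1743 = 2192753/1743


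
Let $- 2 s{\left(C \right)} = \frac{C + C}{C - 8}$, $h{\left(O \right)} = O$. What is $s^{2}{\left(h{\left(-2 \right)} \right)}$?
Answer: $\frac{1}{25} \approx 0.04$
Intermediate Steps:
$s{\left(C \right)} = - \frac{C}{-8 + C}$ ($s{\left(C \right)} = - \frac{\left(C + C\right) \frac{1}{C - 8}}{2} = - \frac{2 C \frac{1}{-8 + C}}{2} = - \frac{C}{-8 + C}$)
$s^{2}{\left(h{\left(-2 \right)} \right)} = \left(\left(-1\right) \left(-2\right) \frac{1}{-8 - 2}\right)^{2} = \left(\left(-1\right) \left(-2\right) \frac{1}{-10}\right)^{2} = \left(\left(-1\right) \left(-2\right) \left(- \frac{1}{10}\right)\right)^{2} = \left(- \frac{1}{5}\right)^{2} = \frac{1}{25}$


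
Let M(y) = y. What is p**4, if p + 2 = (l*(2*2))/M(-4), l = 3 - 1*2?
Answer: 81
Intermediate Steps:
l = 1 (l = 3 - 2 = 1)
p = -3 (p = -2 + (1*(2*2))/(-4) = -2 + (1*4)*(-1/4) = -2 + 4*(-1/4) = -2 - 1 = -3)
p**4 = (-3)**4 = 81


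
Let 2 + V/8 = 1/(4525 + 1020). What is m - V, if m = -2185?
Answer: -12027113/5545 ≈ -2169.0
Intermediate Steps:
V = -88712/5545 (V = -16 + 8/(4525 + 1020) = -16 + 8/5545 = -88712/5545 ≈ -15.999)
m - V = -2185 - 1*(-88712/5545) = -2185 + 88712/5545 = -12027113/5545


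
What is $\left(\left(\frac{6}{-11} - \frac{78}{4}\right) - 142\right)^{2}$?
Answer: $\frac{12709225}{484} \approx 26259.0$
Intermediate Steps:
$\left(\left(\frac{6}{-11} - \frac{78}{4}\right) - 142\right)^{2} = \left(\left(6 \left(- \frac{1}{11}\right) - \frac{39}{2}\right) - 142\right)^{2} = \left(\left(- \frac{6}{11} - \frac{39}{2}\right) - 142\right)^{2} = \left(- \frac{441}{22} - 142\right)^{2} = \left(- \frac{3565}{22}\right)^{2} = \frac{12709225}{484}$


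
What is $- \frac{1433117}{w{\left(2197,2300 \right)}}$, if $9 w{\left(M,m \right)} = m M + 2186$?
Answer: $- \frac{12898053}{5055286} \approx -2.5514$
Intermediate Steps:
$w{\left(M,m \right)} = \frac{2186}{9} + \frac{M m}{9}$ ($w{\left(M,m \right)} = \frac{m M + 2186}{9} = \frac{M m + 2186}{9} = \frac{2186 + M m}{9} = \frac{2186}{9} + \frac{M m}{9}$)
$- \frac{1433117}{w{\left(2197,2300 \right)}} = - \frac{1433117}{\frac{2186}{9} + \frac{1}{9} \cdot 2197 \cdot 2300} = - \frac{1433117}{\frac{2186}{9} + \frac{5053100}{9}} = - \frac{1433117}{\frac{5055286}{9}} = \left(-1433117\right) \frac{9}{5055286} = - \frac{12898053}{5055286}$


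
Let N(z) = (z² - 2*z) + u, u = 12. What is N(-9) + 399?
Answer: 510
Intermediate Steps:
N(z) = 12 + z² - 2*z (N(z) = (z² - 2*z) + 12 = 12 + z² - 2*z)
N(-9) + 399 = (12 + (-9)² - 2*(-9)) + 399 = (12 + 81 + 18) + 399 = 111 + 399 = 510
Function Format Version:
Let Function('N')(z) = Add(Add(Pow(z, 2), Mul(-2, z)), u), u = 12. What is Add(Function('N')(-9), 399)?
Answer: 510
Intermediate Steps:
Function('N')(z) = Add(12, Pow(z, 2), Mul(-2, z)) (Function('N')(z) = Add(Add(Pow(z, 2), Mul(-2, z)), 12) = Add(12, Pow(z, 2), Mul(-2, z)))
Add(Function('N')(-9), 399) = Add(Add(12, Pow(-9, 2), Mul(-2, -9)), 399) = Add(Add(12, 81, 18), 399) = Add(111, 399) = 510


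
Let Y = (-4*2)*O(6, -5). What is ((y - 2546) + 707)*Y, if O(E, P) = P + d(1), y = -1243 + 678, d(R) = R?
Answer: -76928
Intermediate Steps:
y = -565
O(E, P) = 1 + P (O(E, P) = P + 1 = 1 + P)
Y = 32 (Y = (-4*2)*(1 - 5) = -8*(-4) = 32)
((y - 2546) + 707)*Y = ((-565 - 2546) + 707)*32 = (-3111 + 707)*32 = -2404*32 = -76928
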